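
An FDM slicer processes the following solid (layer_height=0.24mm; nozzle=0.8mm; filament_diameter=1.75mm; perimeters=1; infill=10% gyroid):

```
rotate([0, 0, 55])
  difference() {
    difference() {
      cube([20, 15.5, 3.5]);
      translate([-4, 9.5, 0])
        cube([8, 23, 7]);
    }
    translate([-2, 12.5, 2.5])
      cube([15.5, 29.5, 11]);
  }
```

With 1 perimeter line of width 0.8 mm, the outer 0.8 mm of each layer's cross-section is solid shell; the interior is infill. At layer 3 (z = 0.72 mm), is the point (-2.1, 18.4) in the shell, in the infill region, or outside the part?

infill

At z = 0.72 mm: the cube (footprint 20×15.5) is included at this height; the cube at (-4, 9.5) is present — its section is the full 8×23 rectangle; Subtracting the remaining from the first: starting from the 20×15.5 cube, the 8×23 cube at (-4, 9.5) partially overlaps it — only the 24.00 mm² overlap (of its 184.00 mm²) is removed, clipping the outline — 1 connected region; the cube at (-2, 12.5) is absent (z outside [2.5, 13.5]); After the difference (first − rest): none of the subtracted shapes is present at this height, so the result so far is unchanged — 1 connected region; (rotated 55° about Z; rotation is an isometry so areas/perimeters/island counts are preserved). Overall, the cross-section is a single solid region. Undo the 55° rotation: the query point maps to (13.868, 12.274) in the un-rotated model frame. The nearest boundary edge runs (4.00, 15.50)→(20.00, 15.50); distance from the point to it = 3.23 mm. The point is inside the cross-section and 3.23 mm from the nearest boundary — more than the 0.8 mm shell width (1 × 0.8), so it's in the infill interior.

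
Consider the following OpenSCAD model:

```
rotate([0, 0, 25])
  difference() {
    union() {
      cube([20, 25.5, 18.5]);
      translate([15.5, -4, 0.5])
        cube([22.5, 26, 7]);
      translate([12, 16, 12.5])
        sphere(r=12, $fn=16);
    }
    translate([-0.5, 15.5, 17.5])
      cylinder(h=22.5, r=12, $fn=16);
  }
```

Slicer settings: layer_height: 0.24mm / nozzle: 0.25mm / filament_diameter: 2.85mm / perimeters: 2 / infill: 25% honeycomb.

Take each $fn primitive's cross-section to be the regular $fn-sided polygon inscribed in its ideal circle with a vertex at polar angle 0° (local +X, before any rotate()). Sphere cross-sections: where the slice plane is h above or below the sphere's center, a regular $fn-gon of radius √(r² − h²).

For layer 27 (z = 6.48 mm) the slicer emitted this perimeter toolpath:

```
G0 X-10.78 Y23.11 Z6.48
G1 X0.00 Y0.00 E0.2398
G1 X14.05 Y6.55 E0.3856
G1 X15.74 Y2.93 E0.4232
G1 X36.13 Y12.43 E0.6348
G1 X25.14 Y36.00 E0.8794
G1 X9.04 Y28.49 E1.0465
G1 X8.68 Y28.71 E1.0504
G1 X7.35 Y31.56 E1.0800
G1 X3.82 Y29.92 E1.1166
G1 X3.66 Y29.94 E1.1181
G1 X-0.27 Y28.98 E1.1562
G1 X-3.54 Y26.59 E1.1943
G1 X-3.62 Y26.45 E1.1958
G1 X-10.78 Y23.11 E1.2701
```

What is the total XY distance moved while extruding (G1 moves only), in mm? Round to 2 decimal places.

135.04 mm

Sum the Euclidean lengths of each G1 segment: total = 135.04 mm.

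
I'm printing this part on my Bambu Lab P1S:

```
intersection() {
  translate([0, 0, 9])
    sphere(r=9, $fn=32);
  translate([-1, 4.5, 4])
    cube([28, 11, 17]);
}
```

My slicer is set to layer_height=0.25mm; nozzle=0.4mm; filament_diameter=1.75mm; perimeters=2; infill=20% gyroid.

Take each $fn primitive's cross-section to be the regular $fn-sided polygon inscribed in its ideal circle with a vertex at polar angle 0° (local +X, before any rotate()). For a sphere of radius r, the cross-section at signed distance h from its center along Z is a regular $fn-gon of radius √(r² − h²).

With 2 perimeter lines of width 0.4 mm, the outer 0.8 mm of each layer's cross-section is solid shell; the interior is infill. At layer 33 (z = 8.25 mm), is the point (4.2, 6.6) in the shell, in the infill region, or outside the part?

infill

At z = 8.25 mm: the r=9 sphere contributes a regular 32-gon of circumradius √(9²−0.75²) = 8.969; the 28×11 cube at (-1, 4.5) contributes its full rectangle; Keeping only the common overlap: the 28×11 cube at (-1, 4.5) partially overlaps the r=9 sphere; clipping to the common part keeps 28.73 mm² — 1 connected region. Overall, the cross-section is a single solid region. The nearest boundary edge runs (3.43, 8.29)→(4.98, 7.46); distance from the point to it = 1.12 mm. The point is inside the cross-section and 1.12 mm from the nearest boundary — more than the 0.8 mm shell width (2 × 0.4), so it's in the infill interior.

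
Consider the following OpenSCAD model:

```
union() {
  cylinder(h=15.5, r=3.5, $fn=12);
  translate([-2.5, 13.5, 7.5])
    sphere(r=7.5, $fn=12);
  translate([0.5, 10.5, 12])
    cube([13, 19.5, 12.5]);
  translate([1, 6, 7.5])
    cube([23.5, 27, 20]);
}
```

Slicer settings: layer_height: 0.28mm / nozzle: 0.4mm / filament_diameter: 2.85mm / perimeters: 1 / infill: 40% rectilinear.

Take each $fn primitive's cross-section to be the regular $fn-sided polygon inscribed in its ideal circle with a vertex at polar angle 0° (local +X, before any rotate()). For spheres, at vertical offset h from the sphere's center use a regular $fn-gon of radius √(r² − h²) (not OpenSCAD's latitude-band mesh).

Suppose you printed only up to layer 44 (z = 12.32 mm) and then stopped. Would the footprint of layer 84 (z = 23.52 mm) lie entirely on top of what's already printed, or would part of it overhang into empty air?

Compare the two slices. At z = 12.32: the cylinder: section is a regular 12-gon, circumradius r=3.5 (area = (12/2)·3.500²·sin(360°/12) = 36.75 mm²); the sphere at (-2.5, 13.5): section is a regular 12-gon, circumradius = √(r²−h²) = √(7.5²−4.82²) = 5.746 (area = (12/2)·5.746²·sin(360°/12) = 99.05 mm²); the 13×19.5 cube at (0.5, 10.5) contributes its full rectangle (area 253.50 mm²); the 23.5×27 cube at (1, 6) contributes its full rectangle (area 634.50 mm²); Merging all regions: the regions partially overlap — summed areas 1023.80 mm² minus the doubly-counted overlap 260.42 mm² gives 763.38 mm² — area = 763.38 mm². At z = 23.52: the cylinder is absent (z outside [0, 15.5]); the sphere at (-2.5, 13.5) is absent (|z−center|=16.020 > r=7.5); the 13×19.5 cube at (0.5, 10.5) contributes its full rectangle (area 253.50 mm²); the 23.5×27 cube at (1, 6) contributes its full rectangle (area 634.50 mm²); Combining (union): the regions partially overlap — summed areas 888.00 mm² minus the doubly-counted overlap 243.75 mm² gives 644.25 mm² — area = 644.25 mm². Checking containment: the cross-section at z = 23.52 is a subset of the cross-section at z = 12.32.

entirely on top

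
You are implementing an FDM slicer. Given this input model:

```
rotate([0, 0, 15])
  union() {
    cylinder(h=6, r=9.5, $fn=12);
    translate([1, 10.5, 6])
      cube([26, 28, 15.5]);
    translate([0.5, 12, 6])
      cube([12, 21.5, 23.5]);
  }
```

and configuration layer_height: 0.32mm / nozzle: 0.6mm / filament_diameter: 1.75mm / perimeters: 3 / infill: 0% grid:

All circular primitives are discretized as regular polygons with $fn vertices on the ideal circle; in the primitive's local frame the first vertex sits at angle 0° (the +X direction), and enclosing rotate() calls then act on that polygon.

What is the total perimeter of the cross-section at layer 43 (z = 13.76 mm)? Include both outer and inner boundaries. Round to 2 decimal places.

109.00 mm

At z = 13.76 mm: the cylinder does not reach this height (z outside [0, 6]); the cube at (1, 10.5) (footprint 26×28) is included at this height (perimeter 108.00 mm); the 12×21.5 cube at (0.5, 12) contributes its full rectangle (perimeter 67.00 mm); Taking the union: the regions partially overlap (shared area 247.25 mm²), so the edge portions inside another operand are dropped and the merged outline is re-measured after clipping — boundary = 109.00 mm; (rotated 15° about Z; rotation is an isometry so areas/perimeters/island counts are preserved). Overall, the cross-section is a single solid region. Total boundary length (outer) = 109.00 mm.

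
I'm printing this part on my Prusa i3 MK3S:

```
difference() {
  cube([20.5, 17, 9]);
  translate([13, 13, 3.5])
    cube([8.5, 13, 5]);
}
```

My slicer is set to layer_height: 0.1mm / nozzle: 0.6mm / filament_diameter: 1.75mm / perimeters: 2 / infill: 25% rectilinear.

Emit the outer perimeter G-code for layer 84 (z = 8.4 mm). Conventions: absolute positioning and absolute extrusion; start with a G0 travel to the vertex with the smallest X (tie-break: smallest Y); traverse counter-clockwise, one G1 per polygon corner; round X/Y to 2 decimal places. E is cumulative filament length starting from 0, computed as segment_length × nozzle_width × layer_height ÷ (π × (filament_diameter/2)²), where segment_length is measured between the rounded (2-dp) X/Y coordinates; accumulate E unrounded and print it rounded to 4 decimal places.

G0 X0.00 Y0.00 Z8.40
G1 X20.50 Y0.00 E0.5114
G1 X20.50 Y13.00 E0.8357
G1 X13.00 Y13.00 E1.0227
G1 X13.00 Y17.00 E1.1225
G1 X0.00 Y17.00 E1.4468
G1 X0.00 Y0.00 E1.8709

At z = 8.4 mm: the cube (footprint 20.5×17) is included at this height; the cube at (13, 13) (footprint 8.5×13) is included at this height; Subtracting the remaining from the first: starting from the 20.5×17 cube, the 8.5×13 cube at (13, 13) partially overlaps it — only the 30.00 mm² overlap (of its 110.50 mm²) is removed, clipping the outline — 1 connected region. The outline is a single polygon with 6 vertices. Extrusion per mm of travel: 0.6 × 0.1 / (π × 0.875²) = 0.024945. Accumulating E over each segment gives final E = 1.8709.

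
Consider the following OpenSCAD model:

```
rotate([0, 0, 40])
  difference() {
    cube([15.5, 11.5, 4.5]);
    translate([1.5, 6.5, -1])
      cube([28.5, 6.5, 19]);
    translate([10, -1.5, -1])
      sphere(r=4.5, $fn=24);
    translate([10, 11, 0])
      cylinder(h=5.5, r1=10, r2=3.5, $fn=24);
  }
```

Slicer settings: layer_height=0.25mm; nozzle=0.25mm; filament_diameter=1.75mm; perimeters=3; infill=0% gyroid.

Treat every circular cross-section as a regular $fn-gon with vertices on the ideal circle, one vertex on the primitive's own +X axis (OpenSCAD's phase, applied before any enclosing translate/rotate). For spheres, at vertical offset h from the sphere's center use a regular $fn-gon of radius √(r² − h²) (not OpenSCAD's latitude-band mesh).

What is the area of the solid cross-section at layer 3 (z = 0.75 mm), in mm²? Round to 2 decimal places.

46.62 mm²

At z = 0.75 mm: the 15.5×11.5 cube contributes its full rectangle (area 178.25 mm²); the cube at (1.5, 6.5) is present — its section is the full 28.5×6.5 rectangle (area 185.25 mm²); the r=4.5 sphere at (10, -1.5) contributes a regular 24-gon of circumradius √(4.5²−1.75²) = 4.146 (area = (24/2)·4.146²·sin(360°/24) = 53.38 mm²); the cone at (10, 11): at t=0.136 of its height the radius interpolates to r₁+(r₂−r₁)t = 9.114, giving a regular 24-gon of that circumradius (area = (24/2)·9.114²·sin(360°/24) = 257.97 mm²); Taking the first minus the rest: starting from the 15.5×11.5 cube (178.25 mm²), the 28.5×6.5 cube at (1.5, 6.5) partially overlaps it — only the 70.00 mm² overlap (of its 185.25 mm²) is removed, clipping the outline; the r=4.5 sphere at (10, -1.5) partially overlaps it — only the 14.60 mm² overlap (of its 53.38 mm²) is removed, clipping the outline; the cone at (10, 11) partially overlaps it — only the 47.03 mm² overlap (of its 257.97 mm²) is removed, clipping the outline — area = 46.62 mm²; (rotated 40° about Z; rotation is an isometry so areas/perimeters/island counts are preserved). Overall, the cross-section has 2 separate islands. Net area = 46.62 mm².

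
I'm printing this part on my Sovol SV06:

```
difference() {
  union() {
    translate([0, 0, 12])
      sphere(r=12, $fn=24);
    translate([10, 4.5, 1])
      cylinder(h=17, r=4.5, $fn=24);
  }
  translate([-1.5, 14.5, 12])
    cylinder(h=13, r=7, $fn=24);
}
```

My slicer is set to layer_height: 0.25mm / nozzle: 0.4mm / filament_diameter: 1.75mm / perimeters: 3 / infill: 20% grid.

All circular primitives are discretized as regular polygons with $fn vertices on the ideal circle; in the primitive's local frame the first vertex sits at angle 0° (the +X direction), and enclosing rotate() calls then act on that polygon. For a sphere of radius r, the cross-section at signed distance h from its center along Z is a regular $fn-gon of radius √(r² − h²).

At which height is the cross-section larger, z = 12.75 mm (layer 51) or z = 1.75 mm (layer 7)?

layer 51 (z = 12.75 mm)

Layer 51 (z = 12.75): the sphere: section is a regular 24-gon, circumradius = √(r²−h²) = √(12²−0.75²) = 11.977 (area = (24/2)·11.977²·sin(360°/24) = 445.49 mm²); the cylinder at (10, 4.5): section is a regular 24-gon, circumradius r=4.5 (area = (24/2)·4.500²·sin(360°/24) = 62.89 mm²); Taking the union: the regions partially overlap — summed areas 508.39 mm² minus the doubly-counted overlap 37.31 mm² gives 471.08 mm² — area = 471.08 mm²; the r=7 cylinder at (-1.5, 14.5) gives a regular 24-gon of circumradius 7 (constant along its height) (area = (24/2)·7.000²·sin(360°/24) = 152.19 mm²); Subtracting the remaining from the first: starting from the result so far (471.08 mm²), the r=7 cylinder at (-1.5, 14.5) partially overlaps it — only the 33.48 mm² overlap (of its 152.19 mm²) is removed, clipping the outline — area = 437.60 mm². So its area = 437.60 mm². Layer 7 (z = 1.75): the r=12 sphere contributes a regular 24-gon of circumradius √(12²−10.25²) = 6.240 (area = (24/2)·6.240²·sin(360°/24) = 120.93 mm²); the cylinder at (10, 4.5): section is a regular 24-gon, circumradius r=4.5 (area = (24/2)·4.500²·sin(360°/24) = 62.89 mm²); Combining (union): the 2 present regions are separate (no shared area or edge), so areas and boundary lengths simply add and each stays a separate island — area = 183.83 mm²; the cylinder at (-1.5, 14.5) is not intersected at this z (z outside [12, 25]); Subtracting the remaining from the first: none of the subtracted shapes is present at this height, so that combined region is unchanged — area = 183.83 mm². So its area = 183.83 mm². Layer 51 is larger (437.60 vs 183.83 mm²).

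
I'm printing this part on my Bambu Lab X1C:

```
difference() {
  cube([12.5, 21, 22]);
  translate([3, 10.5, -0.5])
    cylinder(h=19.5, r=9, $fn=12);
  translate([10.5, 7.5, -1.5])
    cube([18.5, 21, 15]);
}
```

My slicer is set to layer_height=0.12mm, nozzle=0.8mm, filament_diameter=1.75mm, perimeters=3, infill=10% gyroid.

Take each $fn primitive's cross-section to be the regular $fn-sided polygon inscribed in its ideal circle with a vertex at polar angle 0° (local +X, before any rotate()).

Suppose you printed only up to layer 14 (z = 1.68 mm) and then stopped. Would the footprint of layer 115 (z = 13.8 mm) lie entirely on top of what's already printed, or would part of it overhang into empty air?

Compare the two slices. At z = 1.68: the cube (footprint 12.5×21) is included at this height (area 262.50 mm²); the r=9 cylinder at (3, 10.5) gives a regular 12-gon of circumradius 9 (constant along its height) (area = (12/2)·9.000²·sin(360°/12) = 243.00 mm²); the cube at (10.5, 7.5) (footprint 18.5×21) is included at this height (area 388.50 mm²); After the difference (first − rest): starting from the 12.5×21 cube (262.50 mm²), the r=9 cylinder at (3, 10.5) partially overlaps it — only the 173.09 mm² overlap (of its 243.00 mm²) is removed, clipping the outline; the 18.5×21 cube at (10.5, 7.5) partially overlaps it — only the 19.63 mm² overlap (of its 388.50 mm²) is removed, clipping the outline — area = 69.79 mm². At z = 13.8: the cube (footprint 12.5×21) is included at this height (area 262.50 mm²); the r=9 cylinder at (3, 10.5) gives a regular 12-gon of circumradius 9 (constant along its height) (area = (12/2)·9.000²·sin(360°/12) = 243.00 mm²); the cube at (10.5, 7.5) does not reach this height (z outside [-1.5, 13.5]); Taking the first minus the rest: starting from the 12.5×21 cube (262.50 mm²), the r=9 cylinder at (3, 10.5) partially overlaps it — only the 173.09 mm² overlap (of its 243.00 mm²) is removed, clipping the outline — area = 89.41 mm². Checking containment: at z = 13.8 the cross-section extends beyond the z = 1.68 cross-section by about 19.63 mm².

part overhangs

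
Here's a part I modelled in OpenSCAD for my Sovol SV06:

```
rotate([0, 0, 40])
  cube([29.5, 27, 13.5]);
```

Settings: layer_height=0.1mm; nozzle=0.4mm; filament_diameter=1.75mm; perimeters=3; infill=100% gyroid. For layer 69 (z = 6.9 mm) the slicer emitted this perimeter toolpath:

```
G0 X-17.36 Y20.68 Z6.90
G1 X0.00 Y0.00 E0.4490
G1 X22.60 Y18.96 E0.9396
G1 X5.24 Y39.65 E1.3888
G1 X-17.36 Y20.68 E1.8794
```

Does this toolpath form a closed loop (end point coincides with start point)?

yes

Start point (G0): (-17.36, 20.68). End point (last G1): the path returns to the start — closed.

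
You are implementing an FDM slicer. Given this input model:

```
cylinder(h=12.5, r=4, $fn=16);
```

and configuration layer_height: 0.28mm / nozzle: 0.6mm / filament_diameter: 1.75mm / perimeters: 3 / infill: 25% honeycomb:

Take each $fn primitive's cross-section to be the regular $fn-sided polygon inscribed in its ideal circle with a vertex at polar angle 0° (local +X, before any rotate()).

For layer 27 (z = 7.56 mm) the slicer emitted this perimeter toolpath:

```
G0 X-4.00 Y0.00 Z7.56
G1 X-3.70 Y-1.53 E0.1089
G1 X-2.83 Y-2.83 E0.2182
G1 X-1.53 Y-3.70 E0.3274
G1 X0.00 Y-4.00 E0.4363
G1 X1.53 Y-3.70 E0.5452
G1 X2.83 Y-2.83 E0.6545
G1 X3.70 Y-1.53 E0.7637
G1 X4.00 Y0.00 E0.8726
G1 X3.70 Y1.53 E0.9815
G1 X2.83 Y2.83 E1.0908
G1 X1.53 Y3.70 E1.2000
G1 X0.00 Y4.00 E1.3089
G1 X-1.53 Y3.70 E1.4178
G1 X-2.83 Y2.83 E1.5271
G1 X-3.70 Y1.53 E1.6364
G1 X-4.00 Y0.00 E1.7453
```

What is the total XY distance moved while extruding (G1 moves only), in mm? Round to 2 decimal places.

Sum the Euclidean lengths of each G1 segment: total = 24.99 mm.

24.99 mm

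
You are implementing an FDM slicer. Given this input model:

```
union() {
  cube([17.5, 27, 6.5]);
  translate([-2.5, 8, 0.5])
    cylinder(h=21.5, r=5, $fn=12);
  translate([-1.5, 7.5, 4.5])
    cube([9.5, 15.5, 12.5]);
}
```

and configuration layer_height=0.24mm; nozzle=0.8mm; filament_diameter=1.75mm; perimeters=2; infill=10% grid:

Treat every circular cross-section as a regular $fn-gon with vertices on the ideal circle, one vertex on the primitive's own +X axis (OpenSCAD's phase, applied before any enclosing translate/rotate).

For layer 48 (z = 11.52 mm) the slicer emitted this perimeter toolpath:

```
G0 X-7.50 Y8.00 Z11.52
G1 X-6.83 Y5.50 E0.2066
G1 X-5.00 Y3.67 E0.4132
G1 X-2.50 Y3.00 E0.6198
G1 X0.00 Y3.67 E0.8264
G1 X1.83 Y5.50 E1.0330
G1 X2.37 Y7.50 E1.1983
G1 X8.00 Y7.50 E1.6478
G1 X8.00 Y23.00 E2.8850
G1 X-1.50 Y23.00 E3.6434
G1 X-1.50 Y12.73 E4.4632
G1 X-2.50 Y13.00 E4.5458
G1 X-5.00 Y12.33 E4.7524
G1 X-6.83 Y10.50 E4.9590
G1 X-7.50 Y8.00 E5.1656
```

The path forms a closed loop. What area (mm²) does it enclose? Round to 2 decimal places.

Apply the shoelace formula to the sequence of (X, Y) vertices; enclosed area = 206.40 mm².

206.40 mm²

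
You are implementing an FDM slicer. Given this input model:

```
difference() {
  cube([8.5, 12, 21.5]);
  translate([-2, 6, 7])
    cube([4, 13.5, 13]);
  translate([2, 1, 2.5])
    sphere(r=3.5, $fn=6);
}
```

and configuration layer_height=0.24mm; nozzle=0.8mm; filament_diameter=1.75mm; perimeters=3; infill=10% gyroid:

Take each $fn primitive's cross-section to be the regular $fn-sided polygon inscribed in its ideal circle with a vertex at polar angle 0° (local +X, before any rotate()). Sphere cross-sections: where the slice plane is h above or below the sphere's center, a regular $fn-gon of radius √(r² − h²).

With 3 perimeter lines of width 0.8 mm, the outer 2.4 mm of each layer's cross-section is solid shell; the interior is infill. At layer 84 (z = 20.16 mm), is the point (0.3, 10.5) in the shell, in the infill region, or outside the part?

At z = 20.16 mm: the cube (footprint 8.5×12) is included at this height; the cube at (-2, 6) is not intersected at this z (z outside [7, 20]); the sphere at (2, 1) does not reach this height (|z−center|=17.660 > r=3.5); Subtracting the remaining from the first: none of the subtracted shapes is present at this height, so the 8.5×12 cube is unchanged — 1 connected region. Overall, the cross-section is a single solid region. The nearest boundary edge runs (0.00, 12.00)→(0.00, 0.00); distance from the point to it = 0.30 mm. The point is inside the cross-section, 0.30 mm from the nearest boundary — within the 2.4 mm shell band (3 × 0.8).

shell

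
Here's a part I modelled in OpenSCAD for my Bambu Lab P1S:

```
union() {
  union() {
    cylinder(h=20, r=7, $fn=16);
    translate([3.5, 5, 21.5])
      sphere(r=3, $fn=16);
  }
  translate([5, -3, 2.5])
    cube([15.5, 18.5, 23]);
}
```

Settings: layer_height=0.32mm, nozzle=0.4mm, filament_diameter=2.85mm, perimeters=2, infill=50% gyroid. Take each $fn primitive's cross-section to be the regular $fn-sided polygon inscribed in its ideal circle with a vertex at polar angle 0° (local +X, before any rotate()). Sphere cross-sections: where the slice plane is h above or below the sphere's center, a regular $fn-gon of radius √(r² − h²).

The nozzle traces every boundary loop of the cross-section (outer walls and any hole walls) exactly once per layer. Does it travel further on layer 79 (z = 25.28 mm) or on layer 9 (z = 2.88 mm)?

layer 9 (z = 2.88 mm)

Layer 79 (z = 25.28): the cylinder is not intersected at this z (z outside [0, 20]); the sphere at (3.5, 5) is not intersected at this z (|z−center|=3.780 > r=3); Combining (union): nothing is present at this height; the cube at (5, -3) is present — its section is the full 15.5×18.5 rectangle (perimeter 68.00 mm); Taking the union: only the 15.5×18.5 cube at (5, -3) is present, so the union is just that shape — boundary = 68.00 mm. So its perimeter = 68.00 mm. Layer 9 (z = 2.88): the cylinder: section is a regular 16-gon, circumradius r=7 (perimeter = 2·16·7.000·sin(180°/16) = 43.70 mm); the sphere at (3.5, 5) does not reach this height (|z−center|=18.620 > r=3); Taking the union: only the r=7 cylinder is present, so the union is just that shape — boundary = 43.70 mm; the 15.5×18.5 cube at (5, -3) contributes its full rectangle (perimeter 68.00 mm); Merging all regions: the regions partially overlap (shared area 11.34 mm²), so the edge portions inside another operand are dropped and the merged outline is re-measured after clipping — boundary = 94.08 mm. So its perimeter = 94.08 mm. Layer 9 is larger (94.08 vs 68.00 mm).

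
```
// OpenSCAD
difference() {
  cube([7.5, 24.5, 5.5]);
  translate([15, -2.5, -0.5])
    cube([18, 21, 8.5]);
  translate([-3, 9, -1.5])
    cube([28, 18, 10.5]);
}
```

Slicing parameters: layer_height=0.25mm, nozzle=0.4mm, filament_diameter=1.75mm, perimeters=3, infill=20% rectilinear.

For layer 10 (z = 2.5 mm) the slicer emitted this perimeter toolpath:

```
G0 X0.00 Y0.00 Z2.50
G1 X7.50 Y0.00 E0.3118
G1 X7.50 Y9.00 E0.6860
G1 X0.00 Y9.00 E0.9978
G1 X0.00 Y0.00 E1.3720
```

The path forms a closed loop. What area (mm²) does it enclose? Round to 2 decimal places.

67.50 mm²

Apply the shoelace formula to the sequence of (X, Y) vertices; enclosed area = 67.50 mm².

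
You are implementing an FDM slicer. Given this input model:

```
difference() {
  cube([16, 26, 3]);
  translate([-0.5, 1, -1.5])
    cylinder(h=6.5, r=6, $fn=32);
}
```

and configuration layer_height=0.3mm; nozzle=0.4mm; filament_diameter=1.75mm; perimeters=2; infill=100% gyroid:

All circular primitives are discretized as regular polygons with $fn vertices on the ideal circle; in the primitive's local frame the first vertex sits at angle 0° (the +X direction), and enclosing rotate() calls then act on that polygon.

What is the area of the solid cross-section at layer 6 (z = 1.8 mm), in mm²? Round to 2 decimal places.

At z = 1.8 mm: the cube (footprint 16×26) is included at this height (area 416.00 mm²); the r=6 cylinder at (-0.5, 1) gives a regular 32-gon of circumradius 6 (constant along its height) (area = (32/2)·6.000²·sin(360°/32) = 112.37 mm²); Taking the first minus the rest: starting from the 16×26 cube (416.00 mm²), the r=6 cylinder at (-0.5, 1) partially overlaps it — only the 30.56 mm² overlap (of its 112.37 mm²) is removed, clipping the outline — area = 385.44 mm². Overall, the cross-section is a single solid region. Net area = 385.44 mm².

385.44 mm²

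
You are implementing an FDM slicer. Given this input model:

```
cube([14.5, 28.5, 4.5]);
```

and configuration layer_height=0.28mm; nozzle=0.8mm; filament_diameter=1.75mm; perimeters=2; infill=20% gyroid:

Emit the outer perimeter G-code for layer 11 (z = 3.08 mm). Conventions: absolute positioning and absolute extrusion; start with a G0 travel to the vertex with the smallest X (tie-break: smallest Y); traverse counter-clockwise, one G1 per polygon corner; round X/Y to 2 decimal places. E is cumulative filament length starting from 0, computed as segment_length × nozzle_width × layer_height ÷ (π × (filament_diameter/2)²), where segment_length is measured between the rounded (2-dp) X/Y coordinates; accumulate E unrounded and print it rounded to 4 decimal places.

At z = 3.08 mm: the cube (footprint 14.5×28.5) is included at this height. The outline is a single polygon with 4 vertices. Extrusion per mm of travel: 0.8 × 0.28 / (π × 0.875²) = 0.093128. Accumulating E over each segment gives final E = 8.0090.

G0 X0.00 Y0.00 Z3.08
G1 X14.50 Y0.00 E1.3504
G1 X14.50 Y28.50 E4.0045
G1 X0.00 Y28.50 E5.3549
G1 X0.00 Y0.00 E8.0090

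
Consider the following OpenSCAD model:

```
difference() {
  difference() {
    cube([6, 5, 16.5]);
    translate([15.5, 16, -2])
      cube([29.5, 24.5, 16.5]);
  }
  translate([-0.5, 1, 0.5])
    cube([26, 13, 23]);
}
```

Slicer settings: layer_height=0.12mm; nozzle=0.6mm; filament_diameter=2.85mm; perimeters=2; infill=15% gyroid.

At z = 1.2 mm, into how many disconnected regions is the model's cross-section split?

1

At z = 1.2 mm: the cube is present — its section is the full 6×5 rectangle; the cube at (15.5, 16) (footprint 29.5×24.5) is included at this height; After the difference (first − rest): starting from the 6×5 cube, the 29.5×24.5 cube at (15.5, 16) misses the remaining region (no effect) — 1 connected region; the cube at (-0.5, 1) (footprint 26×13) is included at this height; Taking the first minus the rest: starting from the result so far, the 26×13 cube at (-0.5, 1) partially overlaps it — only the 24.00 mm² overlap (of its 338.00 mm²) is removed, clipping the outline — 1 connected region. The result has 1 disconnected region.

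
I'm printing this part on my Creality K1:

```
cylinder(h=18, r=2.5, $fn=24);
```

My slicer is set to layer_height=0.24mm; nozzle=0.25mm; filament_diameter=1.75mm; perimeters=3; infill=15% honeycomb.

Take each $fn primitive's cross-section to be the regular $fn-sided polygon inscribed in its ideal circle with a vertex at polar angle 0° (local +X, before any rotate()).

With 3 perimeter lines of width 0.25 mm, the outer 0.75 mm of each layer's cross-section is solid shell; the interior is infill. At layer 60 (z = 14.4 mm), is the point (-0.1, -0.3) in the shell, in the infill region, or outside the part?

infill

At z = 14.4 mm: the r=2.5 cylinder gives a regular 24-gon of circumradius 2.5 (constant along its height). Overall, the cross-section is a single solid region. The nearest boundary edge runs (-1.25, -2.17)→(-0.65, -2.41); distance from the point to it = 2.16 mm. The point is inside the cross-section and 2.16 mm from the nearest boundary — more than the 0.75 mm shell width (3 × 0.25), so it's in the infill interior.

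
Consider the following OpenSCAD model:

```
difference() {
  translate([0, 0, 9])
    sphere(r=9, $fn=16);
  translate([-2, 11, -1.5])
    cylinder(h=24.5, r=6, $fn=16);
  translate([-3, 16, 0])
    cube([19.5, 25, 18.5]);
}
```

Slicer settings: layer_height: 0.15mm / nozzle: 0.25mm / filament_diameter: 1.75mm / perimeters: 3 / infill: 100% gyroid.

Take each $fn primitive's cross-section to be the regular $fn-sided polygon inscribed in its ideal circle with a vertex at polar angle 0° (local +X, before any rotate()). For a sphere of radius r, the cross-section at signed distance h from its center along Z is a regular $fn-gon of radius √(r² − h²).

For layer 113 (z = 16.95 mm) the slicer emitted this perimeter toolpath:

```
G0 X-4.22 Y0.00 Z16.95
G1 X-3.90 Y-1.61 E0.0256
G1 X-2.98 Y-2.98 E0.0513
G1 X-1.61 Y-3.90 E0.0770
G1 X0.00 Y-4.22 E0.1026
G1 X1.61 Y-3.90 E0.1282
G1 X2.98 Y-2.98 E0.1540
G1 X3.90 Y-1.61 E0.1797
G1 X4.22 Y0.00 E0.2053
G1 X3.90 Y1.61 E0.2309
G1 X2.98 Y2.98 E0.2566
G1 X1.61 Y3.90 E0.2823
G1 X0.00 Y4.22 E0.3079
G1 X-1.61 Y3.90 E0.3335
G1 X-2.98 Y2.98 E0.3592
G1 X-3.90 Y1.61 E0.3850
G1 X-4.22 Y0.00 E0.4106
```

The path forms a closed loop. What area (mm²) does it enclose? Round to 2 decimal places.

54.47 mm²

Apply the shoelace formula to the sequence of (X, Y) vertices; enclosed area = 54.47 mm².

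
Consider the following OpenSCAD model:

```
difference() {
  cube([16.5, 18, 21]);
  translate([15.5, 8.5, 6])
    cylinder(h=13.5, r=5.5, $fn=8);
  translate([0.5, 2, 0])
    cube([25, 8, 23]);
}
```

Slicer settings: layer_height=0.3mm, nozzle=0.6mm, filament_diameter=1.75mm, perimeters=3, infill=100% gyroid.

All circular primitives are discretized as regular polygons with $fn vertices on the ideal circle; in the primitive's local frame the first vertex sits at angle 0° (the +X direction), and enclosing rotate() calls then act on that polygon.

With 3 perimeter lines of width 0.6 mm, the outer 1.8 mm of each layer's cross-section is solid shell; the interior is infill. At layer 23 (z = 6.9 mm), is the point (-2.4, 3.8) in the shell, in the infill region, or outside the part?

At z = 6.9 mm: the 16.5×18 cube contributes its full rectangle; the r=5.5 cylinder at (15.5, 8.5) contributes a regular 8-gon of circumradius 5.5; the cube at (0.5, 2) (footprint 25×8) is included at this height; Subtracting the remaining from the first: starting from the 16.5×18 cube, the r=5.5 cylinder at (15.5, 8.5) partially overlaps it — only the 53.37 mm² overlap (of its 85.56 mm²) is removed, clipping the outline; the 25×8 cube at (0.5, 2) partially overlaps it — only the 92.03 mm² overlap (of its 200.00 mm²) is removed, clipping the outline — 1 connected region. Overall, the cross-section is a single solid region. The nearest boundary edge runs (0.00, 0.00)→(0.00, 18.00); distance from the point to it = 2.40 mm. The point is not inside any of the regions above, so it lies outside the cross-section (2.40 mm from the nearest boundary).

outside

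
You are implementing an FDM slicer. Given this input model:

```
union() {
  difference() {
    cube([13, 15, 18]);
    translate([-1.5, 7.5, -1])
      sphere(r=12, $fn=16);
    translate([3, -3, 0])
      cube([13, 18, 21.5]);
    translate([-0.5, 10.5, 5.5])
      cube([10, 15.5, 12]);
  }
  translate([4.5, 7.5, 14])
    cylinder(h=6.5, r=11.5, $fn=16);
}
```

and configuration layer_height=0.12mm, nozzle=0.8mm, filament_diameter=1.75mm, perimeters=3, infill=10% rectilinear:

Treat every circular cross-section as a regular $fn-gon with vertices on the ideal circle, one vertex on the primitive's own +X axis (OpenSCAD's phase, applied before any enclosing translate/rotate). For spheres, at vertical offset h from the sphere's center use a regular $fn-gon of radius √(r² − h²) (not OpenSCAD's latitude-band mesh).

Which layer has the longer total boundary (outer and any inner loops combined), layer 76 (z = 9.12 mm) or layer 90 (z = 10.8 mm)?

layer 90 (z = 10.8 mm)

Layer 76 (z = 9.12): the 13×15 cube contributes its full rectangle (perimeter 56.00 mm); the sphere at (-1.5, 7.5): section is a regular 16-gon, circumradius = √(r²−h²) = √(12²−10.12²) = 6.449 (perimeter = 2·16·6.449·sin(180°/16) = 40.26 mm); the 13×18 cube at (3, -3) contributes its full rectangle (perimeter 62.00 mm); the cube at (-0.5, 10.5) (footprint 10×15.5) is included at this height (perimeter 51.00 mm); After the difference (first − rest): starting from the 13×15 cube, the r=12 sphere at (-1.5, 7.5) partially overlaps it — only the 44.76 mm² overlap (of its 127.31 mm²) is removed, clipping the outline; the 13×18 cube at (3, -3) partially overlaps it — only the 138.42 mm² overlap (of its 234.00 mm²) is removed, clipping the outline; the 10×15.5 cube at (-0.5, 10.5) partially overlaps it — only the 5.91 mm² overlap (of its 155.00 mm²) is removed, clipping the outline — boundary = 10.68 mm; the cylinder at (4.5, 7.5) is not intersected at this z (z outside [14, 20.5]); Merging all regions: only that combined region is present, so the union is just that shape — boundary = 10.68 mm. So its perimeter = 10.68 mm. Layer 90 (z = 10.8): the cube is present — its section is the full 13×15 rectangle (perimeter 56.00 mm); the r=12 sphere at (-1.5, 7.5) contributes a regular 16-gon of circumradius √(12²−11.8²) = 2.182 (perimeter = 2·16·2.182·sin(180°/16) = 13.62 mm); the cube at (3, -3) is present — its section is the full 13×18 rectangle (perimeter 62.00 mm); the cube at (-0.5, 10.5) (footprint 10×15.5) is included at this height (perimeter 51.00 mm); After the difference (first − rest): starting from the 13×15 cube, the r=12 sphere at (-1.5, 7.5) partially overlaps it — only the 1.40 mm² overlap (of its 14.57 mm²) is removed, clipping the outline; the 13×18 cube at (3, -3) partially overlaps it — only the 150.00 mm² overlap (of its 234.00 mm²) is removed, clipping the outline; the 10×15.5 cube at (-0.5, 10.5) partially overlaps it — only the 13.50 mm² overlap (of its 155.00 mm²) is removed, clipping the outline — boundary = 27.37 mm; the cylinder at (4.5, 7.5) is not intersected at this z (z outside [14, 20.5]); Taking the union: only that combined region is present, so the union is just that shape — boundary = 27.37 mm. So its perimeter = 27.37 mm. Layer 90 is larger (27.37 vs 10.68 mm).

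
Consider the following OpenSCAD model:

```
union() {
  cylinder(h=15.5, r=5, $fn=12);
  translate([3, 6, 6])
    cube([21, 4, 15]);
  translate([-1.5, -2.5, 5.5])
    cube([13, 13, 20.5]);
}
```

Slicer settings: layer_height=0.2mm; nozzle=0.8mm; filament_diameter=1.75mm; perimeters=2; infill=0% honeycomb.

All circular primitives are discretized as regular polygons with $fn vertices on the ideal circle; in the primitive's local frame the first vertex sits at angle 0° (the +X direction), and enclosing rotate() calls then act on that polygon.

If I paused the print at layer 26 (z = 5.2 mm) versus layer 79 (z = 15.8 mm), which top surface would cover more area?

layer 79 (z = 15.8 mm)

Layer 26 (z = 5.2): the r=5 cylinder contributes a regular 12-gon of circumradius 5 (area = (12/2)·5.000²·sin(360°/12) = 75.00 mm²); the cube at (3, 6) is not intersected at this z (z outside [6, 21]); the cube at (-1.5, -2.5) is not intersected at this z (z outside [5.5, 26]); Combining (union): only the r=5 cylinder is present, so the union is just that shape — area = 75.00 mm². So its area = 75.00 mm². Layer 79 (z = 15.8): the cylinder is absent (z outside [0, 15.5]); the cube at (3, 6) is present — its section is the full 21×4 rectangle (area 84.00 mm²); the 13×13 cube at (-1.5, -2.5) contributes its full rectangle (area 169.00 mm²); Merging all regions: the regions partially overlap — summed areas 253.00 mm² minus the doubly-counted overlap 34.00 mm² gives 219.00 mm² — area = 219.00 mm². So its area = 219.00 mm². Layer 79 is larger (219.00 vs 75.00 mm²).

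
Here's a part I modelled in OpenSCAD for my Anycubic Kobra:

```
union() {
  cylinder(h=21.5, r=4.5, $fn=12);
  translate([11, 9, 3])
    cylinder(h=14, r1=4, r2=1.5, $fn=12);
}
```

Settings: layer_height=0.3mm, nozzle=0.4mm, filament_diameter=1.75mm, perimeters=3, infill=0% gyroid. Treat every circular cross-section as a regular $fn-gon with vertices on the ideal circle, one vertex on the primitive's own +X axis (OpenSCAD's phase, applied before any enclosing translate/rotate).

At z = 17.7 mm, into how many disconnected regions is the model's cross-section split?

At z = 17.7 mm: the r=4.5 cylinder gives a regular 12-gon of circumradius 4.5 (constant along its height); the cone at (11, 9) is not intersected at this z (z outside [3, 17]); Taking the union: only the r=4.5 cylinder is present, so the union is just that shape — 1 connected region. The result has 1 disconnected region.

1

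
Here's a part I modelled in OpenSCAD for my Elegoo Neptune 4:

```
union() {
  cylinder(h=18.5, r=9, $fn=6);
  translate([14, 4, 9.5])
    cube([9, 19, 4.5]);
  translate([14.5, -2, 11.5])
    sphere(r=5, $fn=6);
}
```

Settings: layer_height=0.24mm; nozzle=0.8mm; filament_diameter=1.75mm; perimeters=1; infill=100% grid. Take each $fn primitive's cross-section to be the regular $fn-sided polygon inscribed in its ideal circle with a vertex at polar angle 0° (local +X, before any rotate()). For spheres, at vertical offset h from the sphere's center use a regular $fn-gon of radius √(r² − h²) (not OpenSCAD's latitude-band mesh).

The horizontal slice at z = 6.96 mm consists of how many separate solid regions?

At z = 6.96 mm: the r=9 cylinder contributes a regular 6-gon of circumradius 9; the cube at (14, 4) does not reach this height (z outside [9.5, 14]); the sphere at (14.5, -2): section is a regular 6-gon, circumradius = √(r²−h²) = √(5²−4.54²) = 2.095; Merging all regions: the 2 present regions are separate (no shared area or edge), so areas and boundary lengths simply add and each stays a separate island — 2 connected regions. The result has 2 disconnected regions.

2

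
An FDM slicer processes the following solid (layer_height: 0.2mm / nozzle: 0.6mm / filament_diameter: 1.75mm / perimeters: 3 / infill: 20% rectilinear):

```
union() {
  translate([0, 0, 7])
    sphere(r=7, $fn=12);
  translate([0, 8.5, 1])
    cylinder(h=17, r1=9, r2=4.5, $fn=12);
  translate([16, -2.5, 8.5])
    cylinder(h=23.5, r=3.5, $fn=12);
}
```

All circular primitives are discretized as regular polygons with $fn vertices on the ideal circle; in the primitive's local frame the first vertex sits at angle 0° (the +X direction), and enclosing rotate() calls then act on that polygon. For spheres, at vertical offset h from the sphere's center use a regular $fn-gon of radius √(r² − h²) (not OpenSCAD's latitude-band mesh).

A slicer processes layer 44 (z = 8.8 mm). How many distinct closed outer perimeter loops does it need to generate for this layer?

At z = 8.8 mm: the r=7 sphere contributes a regular 12-gon of circumradius √(7²−1.8²) = 6.765; the cone at (0, 8.5) contributes a regular 12-gon of circumradius 6.935 (interpolated between r1=9 and r2=4.5 at t=0.459); the r=3.5 cylinder at (16, -2.5) gives a regular 12-gon of circumradius 3.5 (constant along its height); Combining (union): the regions partially overlap (shared area 34.99 mm²), so overlapping operands fuse into one piece — 2 connected regions. The result has 2 disconnected regions.

2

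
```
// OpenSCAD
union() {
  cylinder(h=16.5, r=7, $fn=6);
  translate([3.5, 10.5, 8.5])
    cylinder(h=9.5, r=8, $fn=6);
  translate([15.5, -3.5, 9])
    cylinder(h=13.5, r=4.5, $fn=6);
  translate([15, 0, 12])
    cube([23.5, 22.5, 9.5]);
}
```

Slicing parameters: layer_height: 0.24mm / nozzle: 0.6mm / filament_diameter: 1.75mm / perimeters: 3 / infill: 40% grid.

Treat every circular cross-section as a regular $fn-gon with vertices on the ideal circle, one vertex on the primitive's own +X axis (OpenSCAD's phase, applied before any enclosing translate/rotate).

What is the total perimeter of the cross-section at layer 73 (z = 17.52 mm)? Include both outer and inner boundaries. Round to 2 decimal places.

At z = 17.52 mm: the cylinder is absent (z outside [0, 16.5]); the r=8 cylinder at (3.5, 10.5) contributes a regular 6-gon of circumradius 8 (perimeter = 2·6·8.000·sin(180°/6) = 48.00 mm); the r=4.5 cylinder at (15.5, -3.5) gives a regular 6-gon of circumradius 4.5 (constant along its height) (perimeter = 2·6·4.500·sin(180°/6) = 27.00 mm); the cube at (15, 0) (footprint 23.5×22.5) is included at this height (perimeter 92.00 mm); Combining (union): the regions partially overlap (shared area 1.14 mm²), so the edge portions inside another operand are dropped and the merged outline is re-measured after clipping — boundary = 160.42 mm. Overall, the cross-section has 2 separate islands. Total boundary length (outer) = 160.42 mm.

160.42 mm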